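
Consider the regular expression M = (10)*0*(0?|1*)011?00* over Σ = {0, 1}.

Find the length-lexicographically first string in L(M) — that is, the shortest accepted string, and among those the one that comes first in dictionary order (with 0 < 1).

010

By inspection of the expression, no string of length less than 3 matches, and 010 is the lexicographically first match of length 3.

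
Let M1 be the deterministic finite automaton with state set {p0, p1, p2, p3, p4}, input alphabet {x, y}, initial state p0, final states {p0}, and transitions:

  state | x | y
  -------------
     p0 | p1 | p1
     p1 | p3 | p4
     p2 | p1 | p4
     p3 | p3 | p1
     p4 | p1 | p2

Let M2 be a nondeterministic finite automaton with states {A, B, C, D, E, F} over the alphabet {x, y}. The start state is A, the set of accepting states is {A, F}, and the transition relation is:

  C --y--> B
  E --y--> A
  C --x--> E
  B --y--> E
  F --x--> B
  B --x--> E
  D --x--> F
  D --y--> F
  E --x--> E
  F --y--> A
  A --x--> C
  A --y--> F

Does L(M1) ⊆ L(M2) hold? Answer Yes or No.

Yes

Exploring the product automaton M1 × M2 from the start pair (p0, A), following both machines on each input symbol, reaches 16 state pairs: (p0, A), (p1, C), (p1, F), (p3, E), (p4, B), (p3, B), (p4, A), (p1, A), (p1, E), (p2, E), (p2, F), (p3, C), (p4, F), (p1, B), (p2, A), (p4, E).
M1 accepts in {p0} and M2 accepts in {A, F}. The reachable pairs whose M1-component is accepting are (p0, A); in each of them the M2-component is accepting too, so the product for L(M1) \ L(M2) (M1-component accepting, M2-component rejecting) has no reachable accepting pair and the difference is empty.
Hence every string in L(M1) is also in L(M2).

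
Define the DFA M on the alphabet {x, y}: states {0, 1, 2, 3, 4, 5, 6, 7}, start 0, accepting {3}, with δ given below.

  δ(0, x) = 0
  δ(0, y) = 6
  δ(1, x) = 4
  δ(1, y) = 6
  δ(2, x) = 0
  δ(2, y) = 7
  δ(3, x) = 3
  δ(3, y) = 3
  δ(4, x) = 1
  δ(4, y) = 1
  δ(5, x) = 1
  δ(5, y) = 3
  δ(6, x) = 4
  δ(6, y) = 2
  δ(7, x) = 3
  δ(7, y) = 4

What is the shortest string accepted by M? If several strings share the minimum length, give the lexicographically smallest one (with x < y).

yyyx

A breadth-first search from 0 reaches an accepting state first via the path 0 → 6 → 2 → 7 → 3 on input yyyx.
No string of length < 4 is accepted (BFS exhausts all shorter strings without reaching an accepting state), and yyyx is the lexicographically least accepting string of length 4.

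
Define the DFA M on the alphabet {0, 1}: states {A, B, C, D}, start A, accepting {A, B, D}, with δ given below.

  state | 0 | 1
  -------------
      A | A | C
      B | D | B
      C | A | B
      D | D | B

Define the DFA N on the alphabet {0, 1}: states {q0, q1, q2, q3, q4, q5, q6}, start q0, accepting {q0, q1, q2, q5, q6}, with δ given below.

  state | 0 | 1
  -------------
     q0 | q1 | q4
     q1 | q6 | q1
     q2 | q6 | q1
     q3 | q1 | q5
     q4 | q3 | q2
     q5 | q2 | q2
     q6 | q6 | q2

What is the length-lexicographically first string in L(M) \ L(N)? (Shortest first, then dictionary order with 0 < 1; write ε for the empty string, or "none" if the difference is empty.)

10

The string 10 is accepted by M but not by N.
No shorter string lies in the difference, and 10 is the lexicographically first length-2 string in L(M) \ L(N).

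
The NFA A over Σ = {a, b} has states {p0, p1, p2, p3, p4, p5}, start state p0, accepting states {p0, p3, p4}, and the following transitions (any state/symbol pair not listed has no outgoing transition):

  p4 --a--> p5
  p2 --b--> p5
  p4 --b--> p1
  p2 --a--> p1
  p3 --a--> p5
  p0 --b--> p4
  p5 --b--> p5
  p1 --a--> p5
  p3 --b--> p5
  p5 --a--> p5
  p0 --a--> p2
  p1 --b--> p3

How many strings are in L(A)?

The useful subgraph on states {p0, p1, p2, p3, p4} is acyclic, so L(A) is finite; the longest accepting path visits 4 useful states, giving maximum string length 3.
Counting accepting paths from p0 by length: 1 of length 0, 1 of length 1, 2 of length 3. Total 4.

4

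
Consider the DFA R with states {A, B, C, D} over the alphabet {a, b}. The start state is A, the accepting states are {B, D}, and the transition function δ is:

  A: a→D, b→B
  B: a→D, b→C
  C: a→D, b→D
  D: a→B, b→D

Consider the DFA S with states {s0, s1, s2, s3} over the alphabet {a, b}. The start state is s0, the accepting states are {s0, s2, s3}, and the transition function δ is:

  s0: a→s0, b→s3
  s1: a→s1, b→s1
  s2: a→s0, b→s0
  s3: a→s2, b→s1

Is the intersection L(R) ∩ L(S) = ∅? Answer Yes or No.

No

The string a is accepted by both R and S.
Hence L(R) ∩ L(S) ≠ ∅.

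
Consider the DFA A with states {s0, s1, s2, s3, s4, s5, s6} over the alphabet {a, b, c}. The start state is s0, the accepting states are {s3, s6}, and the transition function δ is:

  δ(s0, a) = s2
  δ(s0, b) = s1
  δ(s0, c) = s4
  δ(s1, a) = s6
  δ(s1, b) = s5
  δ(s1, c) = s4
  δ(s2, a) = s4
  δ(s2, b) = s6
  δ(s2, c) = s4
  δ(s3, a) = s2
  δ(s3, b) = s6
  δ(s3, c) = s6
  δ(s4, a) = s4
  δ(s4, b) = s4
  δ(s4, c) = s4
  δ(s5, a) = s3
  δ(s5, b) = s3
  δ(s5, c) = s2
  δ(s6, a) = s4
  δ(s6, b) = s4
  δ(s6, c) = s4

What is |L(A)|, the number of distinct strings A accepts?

The useful subgraph on states {s0, s1, s2, s3, s5, s6} is acyclic, so L(A) is finite; the longest accepting path visits 6 useful states, giving maximum string length 5.
Counting accepting paths from s0 by length: 2 of length 2, 2 of length 3, 5 of length 4, 2 of length 5. Total 11.

11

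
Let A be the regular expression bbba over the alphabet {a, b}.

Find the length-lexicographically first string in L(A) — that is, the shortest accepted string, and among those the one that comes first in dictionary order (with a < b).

By inspection of the expression, no string of length less than 4 matches, and bbba is the lexicographically first match of length 4.

bbba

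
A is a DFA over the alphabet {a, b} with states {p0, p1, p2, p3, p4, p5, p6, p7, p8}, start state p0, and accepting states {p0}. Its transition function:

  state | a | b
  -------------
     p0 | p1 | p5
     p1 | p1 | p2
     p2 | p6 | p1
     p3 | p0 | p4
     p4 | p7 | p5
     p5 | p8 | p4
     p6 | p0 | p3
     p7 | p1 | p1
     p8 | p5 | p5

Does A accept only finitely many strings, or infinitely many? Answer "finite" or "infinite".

infinite

State p1 is reachable from the start and can reach an accepting state, and it lies on the cycle p1 → p1.
Traversing that cycle any number of times yields accepted strings of unbounded length, so the language is infinite.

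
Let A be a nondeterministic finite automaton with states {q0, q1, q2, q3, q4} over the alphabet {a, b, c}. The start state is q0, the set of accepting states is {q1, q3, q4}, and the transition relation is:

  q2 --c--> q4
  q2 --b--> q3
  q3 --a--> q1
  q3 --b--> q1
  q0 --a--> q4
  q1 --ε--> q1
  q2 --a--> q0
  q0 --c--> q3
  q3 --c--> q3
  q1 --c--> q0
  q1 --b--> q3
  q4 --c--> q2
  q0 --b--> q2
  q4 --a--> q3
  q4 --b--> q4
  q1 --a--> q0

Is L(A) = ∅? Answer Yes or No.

No

The string a is accepted: the run q0 → q4 ends in the accepting state q4.
Since at least one string is accepted, L(A) is not empty.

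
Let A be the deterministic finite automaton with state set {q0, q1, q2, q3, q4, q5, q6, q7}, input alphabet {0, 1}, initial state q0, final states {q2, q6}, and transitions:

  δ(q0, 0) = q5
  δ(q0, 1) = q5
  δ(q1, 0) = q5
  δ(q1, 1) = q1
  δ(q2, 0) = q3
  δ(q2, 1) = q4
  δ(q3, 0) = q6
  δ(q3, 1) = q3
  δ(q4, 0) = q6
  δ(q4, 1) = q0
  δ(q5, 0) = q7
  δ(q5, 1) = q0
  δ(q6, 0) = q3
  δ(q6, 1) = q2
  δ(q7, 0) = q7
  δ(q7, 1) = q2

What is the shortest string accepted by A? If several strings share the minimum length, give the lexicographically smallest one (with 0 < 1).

001

A breadth-first search from q0 reaches an accepting state first via the path q0 → q5 → q7 → q2 on input 001.
No string of length < 3 is accepted (BFS exhausts all shorter strings without reaching an accepting state), and 001 is the lexicographically least accepting string of length 3.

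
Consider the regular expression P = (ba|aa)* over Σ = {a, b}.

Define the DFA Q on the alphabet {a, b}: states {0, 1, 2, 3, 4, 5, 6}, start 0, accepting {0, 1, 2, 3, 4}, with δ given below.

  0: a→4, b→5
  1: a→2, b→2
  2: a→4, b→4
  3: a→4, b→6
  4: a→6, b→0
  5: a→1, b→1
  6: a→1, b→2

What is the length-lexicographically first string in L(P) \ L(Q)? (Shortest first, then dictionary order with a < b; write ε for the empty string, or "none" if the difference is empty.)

The string aa is accepted by P but not by Q.
No shorter string lies in the difference, and aa is the lexicographically first length-2 string in L(P) \ L(Q).

aa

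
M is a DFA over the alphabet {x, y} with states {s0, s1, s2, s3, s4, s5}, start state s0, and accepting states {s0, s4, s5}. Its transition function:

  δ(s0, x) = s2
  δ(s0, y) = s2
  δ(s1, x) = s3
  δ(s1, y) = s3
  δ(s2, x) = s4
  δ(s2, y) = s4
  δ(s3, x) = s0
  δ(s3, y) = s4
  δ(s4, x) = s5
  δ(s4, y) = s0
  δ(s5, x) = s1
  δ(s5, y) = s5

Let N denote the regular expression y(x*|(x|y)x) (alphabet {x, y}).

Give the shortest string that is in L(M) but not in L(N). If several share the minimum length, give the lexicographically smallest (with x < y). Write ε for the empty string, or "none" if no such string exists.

ε

The empty string ε is accepted by M but not by N.
Since ε is the unique shortest string, it is the required witness.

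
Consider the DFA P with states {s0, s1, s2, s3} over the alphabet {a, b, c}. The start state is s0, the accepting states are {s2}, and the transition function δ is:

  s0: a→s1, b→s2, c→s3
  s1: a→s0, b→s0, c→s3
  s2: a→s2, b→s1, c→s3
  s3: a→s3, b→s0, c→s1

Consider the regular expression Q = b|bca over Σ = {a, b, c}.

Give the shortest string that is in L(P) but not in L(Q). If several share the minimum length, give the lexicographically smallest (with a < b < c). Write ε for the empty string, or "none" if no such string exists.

The string ba is accepted by P but not by Q.
No shorter string lies in the difference, and ba is the lexicographically first length-2 string in L(P) \ L(Q).

ba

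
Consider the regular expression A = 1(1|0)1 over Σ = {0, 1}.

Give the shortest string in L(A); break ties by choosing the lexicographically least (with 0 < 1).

101

By inspection of the expression, no string of length less than 3 matches, and 101 is the lexicographically first match of length 3.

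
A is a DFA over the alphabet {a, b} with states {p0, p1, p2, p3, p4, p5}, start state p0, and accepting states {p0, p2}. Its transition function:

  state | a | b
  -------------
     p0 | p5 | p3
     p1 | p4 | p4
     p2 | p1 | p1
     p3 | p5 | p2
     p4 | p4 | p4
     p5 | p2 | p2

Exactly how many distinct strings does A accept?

The useful subgraph on states {p0, p2, p3, p5} is acyclic, so L(A) is finite; the longest accepting path visits 4 useful states, giving maximum string length 3.
Counting accepting paths from p0 by length: 1 of length 0, 3 of length 2, 2 of length 3. Total 6.

6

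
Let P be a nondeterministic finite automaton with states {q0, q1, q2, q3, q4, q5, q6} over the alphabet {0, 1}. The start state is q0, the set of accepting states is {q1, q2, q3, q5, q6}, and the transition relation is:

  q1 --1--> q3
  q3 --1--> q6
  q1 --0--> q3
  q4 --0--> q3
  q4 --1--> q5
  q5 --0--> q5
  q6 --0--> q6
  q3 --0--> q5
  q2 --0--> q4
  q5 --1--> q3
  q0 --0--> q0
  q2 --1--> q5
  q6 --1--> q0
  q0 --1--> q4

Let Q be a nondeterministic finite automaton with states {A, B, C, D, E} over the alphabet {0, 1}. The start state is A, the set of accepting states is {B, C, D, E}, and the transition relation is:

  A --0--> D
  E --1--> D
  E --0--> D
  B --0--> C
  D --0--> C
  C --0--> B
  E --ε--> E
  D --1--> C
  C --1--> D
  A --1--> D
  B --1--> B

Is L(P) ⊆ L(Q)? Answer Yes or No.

Exploring the product automaton P × Q from the start pair (q0, A), following both machines on each input symbol, reaches 16 state pairs: (q0, A), (q0, D), (q4, D), (q0, C), (q4, C), (q3, C), (q5, C), (q0, B), (q3, B), (q5, D), (q5, B), (q6, D), (q3, D), (q4, B), (q6, B), (q6, C).
P accepts in {q1, q2, q3, q5, q6} and Q accepts in {B, C, D, E}. The reachable pairs whose P-component is accepting are (q3, C), (q5, C), (q3, B), (q5, D), (q5, B), (q6, D), (q3, D), (q6, B), (q6, C); in each of them the Q-component is accepting too, so the product for L(P) \ L(Q) (P-component accepting, Q-component rejecting) has no reachable accepting pair and the difference is empty.
Hence every string in L(P) is also in L(Q).

Yes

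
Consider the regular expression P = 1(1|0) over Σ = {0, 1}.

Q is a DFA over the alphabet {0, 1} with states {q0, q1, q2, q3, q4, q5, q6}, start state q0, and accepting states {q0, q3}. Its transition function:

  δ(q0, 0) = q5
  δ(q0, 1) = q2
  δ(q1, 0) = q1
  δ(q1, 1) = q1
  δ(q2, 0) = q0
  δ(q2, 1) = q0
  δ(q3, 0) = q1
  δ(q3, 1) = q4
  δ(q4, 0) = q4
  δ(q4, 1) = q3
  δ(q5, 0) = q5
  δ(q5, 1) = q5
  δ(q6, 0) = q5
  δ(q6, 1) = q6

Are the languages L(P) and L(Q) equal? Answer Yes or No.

No

The empty string ε is accepted by Q but rejected by P.
So L(P) ≠ L(Q).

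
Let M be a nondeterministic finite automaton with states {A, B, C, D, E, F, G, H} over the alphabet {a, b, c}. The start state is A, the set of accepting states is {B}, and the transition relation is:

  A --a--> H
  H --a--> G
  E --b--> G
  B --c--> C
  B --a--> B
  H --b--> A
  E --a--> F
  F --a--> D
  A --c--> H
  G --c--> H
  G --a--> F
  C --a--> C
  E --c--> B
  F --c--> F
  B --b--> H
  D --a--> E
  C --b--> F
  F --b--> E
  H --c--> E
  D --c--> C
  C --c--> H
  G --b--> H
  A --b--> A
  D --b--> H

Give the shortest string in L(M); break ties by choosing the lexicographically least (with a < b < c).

A breadth-first search from A reaches an accepting state first via the path A → H → E → B on input acc.
No string of length < 3 is accepted (BFS exhausts all shorter strings without reaching an accepting state), and acc is the lexicographically least accepting string of length 3.

acc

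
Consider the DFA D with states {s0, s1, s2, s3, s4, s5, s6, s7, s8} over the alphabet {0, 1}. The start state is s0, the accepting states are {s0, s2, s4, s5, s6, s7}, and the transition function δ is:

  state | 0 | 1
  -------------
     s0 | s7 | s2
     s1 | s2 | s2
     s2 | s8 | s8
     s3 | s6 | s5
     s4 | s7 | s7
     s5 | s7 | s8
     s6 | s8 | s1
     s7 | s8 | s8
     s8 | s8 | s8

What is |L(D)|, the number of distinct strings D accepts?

The useful subgraph on states {s0, s2, s7} is acyclic, so L(D) is finite; the longest accepting path visits 2 useful states, giving maximum string length 1.
Counting accepting paths from s0 by length: 1 of length 0, 2 of length 1. Total 3.

3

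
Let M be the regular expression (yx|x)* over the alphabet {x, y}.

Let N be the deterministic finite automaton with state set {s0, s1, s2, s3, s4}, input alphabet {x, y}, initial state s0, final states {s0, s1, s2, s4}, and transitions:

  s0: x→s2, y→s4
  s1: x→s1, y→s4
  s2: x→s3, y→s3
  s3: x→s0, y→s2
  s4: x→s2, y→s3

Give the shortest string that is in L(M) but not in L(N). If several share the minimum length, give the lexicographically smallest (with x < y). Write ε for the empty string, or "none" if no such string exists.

xx

The string xx is accepted by M but not by N.
No shorter string lies in the difference, and xx is the lexicographically first length-2 string in L(M) \ L(N).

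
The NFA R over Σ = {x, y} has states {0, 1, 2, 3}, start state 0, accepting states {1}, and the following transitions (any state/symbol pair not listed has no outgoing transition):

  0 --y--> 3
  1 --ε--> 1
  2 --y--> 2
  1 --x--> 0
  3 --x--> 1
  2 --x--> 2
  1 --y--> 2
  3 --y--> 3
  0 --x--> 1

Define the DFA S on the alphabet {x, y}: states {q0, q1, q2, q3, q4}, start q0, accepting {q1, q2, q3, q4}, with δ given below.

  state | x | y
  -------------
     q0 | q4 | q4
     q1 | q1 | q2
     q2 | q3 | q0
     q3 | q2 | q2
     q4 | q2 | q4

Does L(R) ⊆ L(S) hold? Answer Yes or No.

Yes

Exploring the product automaton R × S from the start pair (0, q0), following both machines on each input symbol, reaches 13 state pairs: (0, q0), (1, q4), (3, q4), (0, q2), (2, q4), (1, q2), (1, q3), (3, q0), (2, q2), (0, q3), (2, q0), (2, q3), (3, q2).
R accepts in {1} and S accepts in {q1, q2, q3, q4}. The reachable pairs whose R-component is accepting are (1, q4), (1, q2), (1, q3); in each of them the S-component is accepting too, so the product for L(R) \ L(S) (R-component accepting, S-component rejecting) has no reachable accepting pair and the difference is empty.
Hence every string in L(R) is also in L(S).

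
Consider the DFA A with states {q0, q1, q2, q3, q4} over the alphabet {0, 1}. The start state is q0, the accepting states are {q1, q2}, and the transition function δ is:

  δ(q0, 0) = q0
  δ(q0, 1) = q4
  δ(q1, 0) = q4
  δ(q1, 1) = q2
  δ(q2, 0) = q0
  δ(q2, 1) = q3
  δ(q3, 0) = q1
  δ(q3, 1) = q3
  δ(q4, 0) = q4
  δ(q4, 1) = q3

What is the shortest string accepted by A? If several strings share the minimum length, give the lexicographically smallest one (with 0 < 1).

A breadth-first search from q0 reaches an accepting state first via the path q0 → q4 → q3 → q1 on input 110.
No string of length < 3 is accepted (BFS exhausts all shorter strings without reaching an accepting state), and 110 is the lexicographically least accepting string of length 3.

110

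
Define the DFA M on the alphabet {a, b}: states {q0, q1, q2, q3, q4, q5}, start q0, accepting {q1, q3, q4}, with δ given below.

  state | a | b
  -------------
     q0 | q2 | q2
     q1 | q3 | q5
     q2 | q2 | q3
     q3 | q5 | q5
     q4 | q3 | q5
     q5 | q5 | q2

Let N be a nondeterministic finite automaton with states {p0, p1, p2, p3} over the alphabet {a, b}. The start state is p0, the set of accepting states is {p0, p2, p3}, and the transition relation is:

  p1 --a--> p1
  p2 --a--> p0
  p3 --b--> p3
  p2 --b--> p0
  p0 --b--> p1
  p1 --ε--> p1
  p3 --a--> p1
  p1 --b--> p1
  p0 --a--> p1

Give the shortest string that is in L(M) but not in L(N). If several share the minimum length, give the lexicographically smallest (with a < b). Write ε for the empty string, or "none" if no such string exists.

The string ab is accepted by M but not by N.
No shorter string lies in the difference, and ab is the lexicographically first length-2 string in L(M) \ L(N).

ab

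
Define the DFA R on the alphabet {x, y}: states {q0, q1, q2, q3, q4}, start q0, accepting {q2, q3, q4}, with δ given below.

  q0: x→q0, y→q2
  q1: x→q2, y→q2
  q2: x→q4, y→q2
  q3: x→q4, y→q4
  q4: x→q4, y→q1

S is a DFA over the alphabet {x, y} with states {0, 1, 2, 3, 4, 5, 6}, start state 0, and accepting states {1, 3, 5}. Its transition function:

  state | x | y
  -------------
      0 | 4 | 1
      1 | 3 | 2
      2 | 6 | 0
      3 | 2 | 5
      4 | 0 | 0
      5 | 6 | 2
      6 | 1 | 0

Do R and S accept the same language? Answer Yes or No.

The string xy is accepted by R but rejected by S.
So L(R) ≠ L(S).

No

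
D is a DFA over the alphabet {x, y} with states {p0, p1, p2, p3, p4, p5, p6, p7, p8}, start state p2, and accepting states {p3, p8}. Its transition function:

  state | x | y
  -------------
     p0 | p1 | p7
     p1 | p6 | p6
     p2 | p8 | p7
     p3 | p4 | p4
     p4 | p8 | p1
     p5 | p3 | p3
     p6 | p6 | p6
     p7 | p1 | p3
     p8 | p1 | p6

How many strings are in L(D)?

4

The useful subgraph on states {p2, p3, p4, p7, p8} is acyclic, so L(D) is finite; the longest accepting path visits 5 useful states, giving maximum string length 4.
Counting accepting paths from p2 by length: 1 of length 1, 1 of length 2, 2 of length 4. Total 4.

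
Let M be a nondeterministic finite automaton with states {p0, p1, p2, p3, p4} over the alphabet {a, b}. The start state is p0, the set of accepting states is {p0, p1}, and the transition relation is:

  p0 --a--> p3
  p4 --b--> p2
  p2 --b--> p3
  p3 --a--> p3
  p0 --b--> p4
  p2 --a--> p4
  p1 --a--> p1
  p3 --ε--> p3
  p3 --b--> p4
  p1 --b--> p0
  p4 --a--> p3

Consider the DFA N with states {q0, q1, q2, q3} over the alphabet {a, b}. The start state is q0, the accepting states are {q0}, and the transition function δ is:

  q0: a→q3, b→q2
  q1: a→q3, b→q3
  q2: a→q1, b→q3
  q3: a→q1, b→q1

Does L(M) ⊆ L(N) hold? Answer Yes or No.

Exploring the product automaton M × N from the start pair (p0, q0), following both machines on each input symbol, reaches 8 state pairs: (p0, q0), (p3, q3), (p4, q2), (p3, q1), (p4, q1), (p2, q3), (p4, q3), (p2, q1).
M accepts in {p0, p1} and N accepts in {q0}. The reachable pairs whose M-component is accepting are (p0, q0); in each of them the N-component is accepting too, so the product for L(M) \ L(N) (M-component accepting, N-component rejecting) has no reachable accepting pair and the difference is empty.
Hence every string in L(M) is also in L(N).

Yes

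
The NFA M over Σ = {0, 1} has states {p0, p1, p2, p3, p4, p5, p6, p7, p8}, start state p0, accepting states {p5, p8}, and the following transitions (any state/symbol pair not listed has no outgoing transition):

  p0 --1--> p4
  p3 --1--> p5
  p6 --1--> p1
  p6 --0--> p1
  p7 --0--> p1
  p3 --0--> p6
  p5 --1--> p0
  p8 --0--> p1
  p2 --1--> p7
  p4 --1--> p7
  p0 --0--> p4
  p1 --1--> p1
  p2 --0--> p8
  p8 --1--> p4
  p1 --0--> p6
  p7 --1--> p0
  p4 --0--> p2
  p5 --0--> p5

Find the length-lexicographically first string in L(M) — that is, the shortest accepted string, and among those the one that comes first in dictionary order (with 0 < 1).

000

A breadth-first search from p0 reaches an accepting state first via the path p0 → p4 → p2 → p8 on input 000.
No string of length < 3 is accepted (BFS exhausts all shorter strings without reaching an accepting state), and 000 is the lexicographically least accepting string of length 3.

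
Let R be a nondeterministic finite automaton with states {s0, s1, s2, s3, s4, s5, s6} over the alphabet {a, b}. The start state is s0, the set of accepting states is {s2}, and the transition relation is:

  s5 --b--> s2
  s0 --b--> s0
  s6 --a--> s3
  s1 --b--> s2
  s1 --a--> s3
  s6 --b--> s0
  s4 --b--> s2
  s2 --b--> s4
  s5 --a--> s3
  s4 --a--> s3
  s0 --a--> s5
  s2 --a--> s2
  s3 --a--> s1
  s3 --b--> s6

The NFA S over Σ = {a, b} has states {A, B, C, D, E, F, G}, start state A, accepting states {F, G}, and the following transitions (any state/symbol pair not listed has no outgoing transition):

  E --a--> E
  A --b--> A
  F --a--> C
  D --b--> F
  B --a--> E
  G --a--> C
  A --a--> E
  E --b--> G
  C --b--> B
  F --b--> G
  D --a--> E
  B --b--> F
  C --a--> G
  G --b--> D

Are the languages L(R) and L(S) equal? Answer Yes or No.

The string aba is accepted by R but rejected by S.
So L(R) ≠ L(S).

No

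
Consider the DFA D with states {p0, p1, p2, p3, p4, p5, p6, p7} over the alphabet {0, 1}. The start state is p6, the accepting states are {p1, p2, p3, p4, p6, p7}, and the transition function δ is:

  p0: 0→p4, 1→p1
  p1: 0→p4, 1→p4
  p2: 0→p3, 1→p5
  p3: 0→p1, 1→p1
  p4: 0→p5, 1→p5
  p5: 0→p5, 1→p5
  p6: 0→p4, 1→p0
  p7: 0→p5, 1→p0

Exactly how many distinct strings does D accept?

6

The useful subgraph on states {p0, p1, p4, p6} is acyclic, so L(D) is finite; the longest accepting path visits 4 useful states, giving maximum string length 3.
Counting accepting paths from p6 by length: 1 of length 0, 1 of length 1, 2 of length 2, 2 of length 3. Total 6.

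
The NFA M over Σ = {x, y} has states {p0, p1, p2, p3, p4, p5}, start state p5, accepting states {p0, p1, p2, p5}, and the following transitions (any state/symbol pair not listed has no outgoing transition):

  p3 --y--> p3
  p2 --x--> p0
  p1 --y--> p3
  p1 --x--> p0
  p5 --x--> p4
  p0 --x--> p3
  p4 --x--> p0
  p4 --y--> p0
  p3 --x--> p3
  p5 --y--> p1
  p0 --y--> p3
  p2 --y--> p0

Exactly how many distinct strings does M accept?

The useful subgraph on states {p0, p1, p4, p5} is acyclic, so L(M) is finite; the longest accepting path visits 3 useful states, giving maximum string length 2.
Counting accepting paths from p5 by length: 1 of length 0, 1 of length 1, 3 of length 2. Total 5.

5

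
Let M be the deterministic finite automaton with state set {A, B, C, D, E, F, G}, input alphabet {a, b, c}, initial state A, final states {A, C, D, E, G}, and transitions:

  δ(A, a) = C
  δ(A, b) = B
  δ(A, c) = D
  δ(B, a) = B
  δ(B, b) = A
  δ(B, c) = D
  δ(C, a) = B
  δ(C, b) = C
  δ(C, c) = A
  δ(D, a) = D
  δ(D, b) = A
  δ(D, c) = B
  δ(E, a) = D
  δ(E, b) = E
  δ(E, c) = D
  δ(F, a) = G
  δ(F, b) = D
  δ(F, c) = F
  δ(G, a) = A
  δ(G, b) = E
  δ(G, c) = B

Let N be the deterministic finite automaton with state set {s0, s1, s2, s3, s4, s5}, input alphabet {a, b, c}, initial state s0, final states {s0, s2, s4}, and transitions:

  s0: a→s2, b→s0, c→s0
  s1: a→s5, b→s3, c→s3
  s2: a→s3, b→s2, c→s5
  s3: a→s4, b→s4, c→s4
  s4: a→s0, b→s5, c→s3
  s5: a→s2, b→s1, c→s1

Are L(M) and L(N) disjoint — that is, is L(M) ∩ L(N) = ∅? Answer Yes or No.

No

The empty string ε is accepted by both M and N.
Hence L(M) ∩ L(N) ≠ ∅.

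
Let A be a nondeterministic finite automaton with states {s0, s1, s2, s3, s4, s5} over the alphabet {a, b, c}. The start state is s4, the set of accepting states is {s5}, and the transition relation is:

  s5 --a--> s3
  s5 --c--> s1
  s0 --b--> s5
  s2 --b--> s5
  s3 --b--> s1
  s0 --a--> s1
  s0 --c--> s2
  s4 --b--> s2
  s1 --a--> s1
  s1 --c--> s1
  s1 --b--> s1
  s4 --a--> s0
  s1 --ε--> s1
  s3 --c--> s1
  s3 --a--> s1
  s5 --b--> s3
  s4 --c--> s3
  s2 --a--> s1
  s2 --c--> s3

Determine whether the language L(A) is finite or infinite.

finite

The useful states (reachable from s4 and able to reach an accepting state) are {s0, s2, s4, s5}.
Restricted to these states the transition graph has no cycle, so every accepting path has bounded length and L is finite.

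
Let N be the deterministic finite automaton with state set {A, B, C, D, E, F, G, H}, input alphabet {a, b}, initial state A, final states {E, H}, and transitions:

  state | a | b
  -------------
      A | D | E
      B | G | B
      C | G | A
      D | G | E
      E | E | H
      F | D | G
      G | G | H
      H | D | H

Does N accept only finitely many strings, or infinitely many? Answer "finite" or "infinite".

State E is reachable from the start and can reach an accepting state, and it lies on the cycle E → E.
Traversing that cycle any number of times yields accepted strings of unbounded length, so the language is infinite.

infinite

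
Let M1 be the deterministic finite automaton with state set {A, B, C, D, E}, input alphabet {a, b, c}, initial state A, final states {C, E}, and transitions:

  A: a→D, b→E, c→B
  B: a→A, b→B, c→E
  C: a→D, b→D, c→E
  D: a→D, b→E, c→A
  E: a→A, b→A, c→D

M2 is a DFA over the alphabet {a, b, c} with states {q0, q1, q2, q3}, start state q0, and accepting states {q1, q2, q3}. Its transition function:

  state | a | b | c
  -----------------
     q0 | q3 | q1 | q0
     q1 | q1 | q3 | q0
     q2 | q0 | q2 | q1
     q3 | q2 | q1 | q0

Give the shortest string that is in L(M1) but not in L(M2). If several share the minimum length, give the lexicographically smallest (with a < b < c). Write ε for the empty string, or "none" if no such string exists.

The string cc is accepted by M1 but not by M2.
No shorter string lies in the difference, and cc is the lexicographically first length-2 string in L(M1) \ L(M2).

cc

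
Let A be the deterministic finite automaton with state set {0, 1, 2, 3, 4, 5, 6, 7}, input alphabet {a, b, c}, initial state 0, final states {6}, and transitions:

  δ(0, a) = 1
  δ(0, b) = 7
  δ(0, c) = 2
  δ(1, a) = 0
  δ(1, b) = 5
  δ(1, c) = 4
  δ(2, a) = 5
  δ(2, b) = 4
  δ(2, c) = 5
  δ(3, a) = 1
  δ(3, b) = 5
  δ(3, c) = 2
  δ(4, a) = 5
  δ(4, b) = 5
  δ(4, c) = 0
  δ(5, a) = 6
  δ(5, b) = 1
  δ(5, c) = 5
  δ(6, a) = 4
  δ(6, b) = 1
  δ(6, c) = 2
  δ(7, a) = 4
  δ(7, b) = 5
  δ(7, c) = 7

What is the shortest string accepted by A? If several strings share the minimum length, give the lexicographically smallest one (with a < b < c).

aba

A breadth-first search from 0 reaches an accepting state first via the path 0 → 1 → 5 → 6 on input aba.
No string of length < 3 is accepted (BFS exhausts all shorter strings without reaching an accepting state), and aba is the lexicographically least accepting string of length 3.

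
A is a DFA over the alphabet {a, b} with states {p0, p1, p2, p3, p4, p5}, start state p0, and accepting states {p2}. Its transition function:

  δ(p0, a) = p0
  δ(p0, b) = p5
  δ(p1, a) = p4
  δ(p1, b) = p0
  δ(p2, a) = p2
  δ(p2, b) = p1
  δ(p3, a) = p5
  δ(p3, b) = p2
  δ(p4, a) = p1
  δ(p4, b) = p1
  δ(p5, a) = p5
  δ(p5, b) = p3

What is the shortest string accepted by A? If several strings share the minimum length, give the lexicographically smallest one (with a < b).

bbb

A breadth-first search from p0 reaches an accepting state first via the path p0 → p5 → p3 → p2 on input bbb.
No string of length < 3 is accepted (BFS exhausts all shorter strings without reaching an accepting state), and bbb is the lexicographically least accepting string of length 3.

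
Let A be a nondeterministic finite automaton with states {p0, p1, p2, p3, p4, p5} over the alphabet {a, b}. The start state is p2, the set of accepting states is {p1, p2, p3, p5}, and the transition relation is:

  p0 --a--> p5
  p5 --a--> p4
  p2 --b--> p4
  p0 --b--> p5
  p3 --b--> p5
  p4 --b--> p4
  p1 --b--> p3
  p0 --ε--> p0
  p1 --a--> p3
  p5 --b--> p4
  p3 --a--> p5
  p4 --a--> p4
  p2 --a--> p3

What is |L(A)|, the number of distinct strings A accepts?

4

The useful subgraph on states {p2, p3, p5} is acyclic, so L(A) is finite; the longest accepting path visits 3 useful states, giving maximum string length 2.
Counting accepting paths from p2 by length: 1 of length 0, 1 of length 1, 2 of length 2. Total 4.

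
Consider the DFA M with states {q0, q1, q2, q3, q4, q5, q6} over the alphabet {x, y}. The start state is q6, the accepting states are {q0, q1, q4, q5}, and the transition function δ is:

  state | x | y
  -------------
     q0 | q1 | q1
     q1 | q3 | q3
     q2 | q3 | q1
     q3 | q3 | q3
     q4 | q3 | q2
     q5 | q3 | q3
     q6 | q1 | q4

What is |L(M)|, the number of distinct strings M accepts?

The useful subgraph on states {q1, q2, q4, q6} is acyclic, so L(M) is finite; the longest accepting path visits 4 useful states, giving maximum string length 3.
Counting accepting paths from q6 by length: 2 of length 1, 1 of length 3. Total 3.

3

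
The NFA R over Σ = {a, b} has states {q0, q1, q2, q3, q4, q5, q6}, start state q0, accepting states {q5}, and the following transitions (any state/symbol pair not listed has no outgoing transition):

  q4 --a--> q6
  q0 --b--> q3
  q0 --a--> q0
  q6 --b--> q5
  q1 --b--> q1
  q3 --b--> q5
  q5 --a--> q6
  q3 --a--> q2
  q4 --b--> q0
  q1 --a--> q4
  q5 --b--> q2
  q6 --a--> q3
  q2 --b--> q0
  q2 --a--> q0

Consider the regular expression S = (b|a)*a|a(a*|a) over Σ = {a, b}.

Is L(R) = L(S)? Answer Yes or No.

No

The string bb is accepted by R but rejected by S.
So L(R) ≠ L(S).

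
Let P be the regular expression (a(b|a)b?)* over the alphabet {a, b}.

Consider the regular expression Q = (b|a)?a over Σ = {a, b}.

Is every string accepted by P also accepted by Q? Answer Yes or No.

No

The empty string ε is in L(P) but not in L(Q).
So L(P) ⊄ L(Q).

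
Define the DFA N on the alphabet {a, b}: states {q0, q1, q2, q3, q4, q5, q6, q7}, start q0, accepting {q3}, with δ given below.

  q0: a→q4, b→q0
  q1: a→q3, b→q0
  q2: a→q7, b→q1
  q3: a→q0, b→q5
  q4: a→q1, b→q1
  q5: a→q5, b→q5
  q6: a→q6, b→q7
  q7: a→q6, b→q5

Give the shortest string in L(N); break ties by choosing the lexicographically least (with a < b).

A breadth-first search from q0 reaches an accepting state first via the path q0 → q4 → q1 → q3 on input aaa.
No string of length < 3 is accepted (BFS exhausts all shorter strings without reaching an accepting state), and aaa is the lexicographically least accepting string of length 3.

aaa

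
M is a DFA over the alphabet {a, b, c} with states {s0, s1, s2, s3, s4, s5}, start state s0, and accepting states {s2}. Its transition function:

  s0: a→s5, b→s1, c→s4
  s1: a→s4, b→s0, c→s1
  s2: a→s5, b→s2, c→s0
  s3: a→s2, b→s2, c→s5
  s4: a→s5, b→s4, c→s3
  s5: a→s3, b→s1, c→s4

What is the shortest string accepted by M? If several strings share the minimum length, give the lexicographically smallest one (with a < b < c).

aaa

A breadth-first search from s0 reaches an accepting state first via the path s0 → s5 → s3 → s2 on input aaa.
No string of length < 3 is accepted (BFS exhausts all shorter strings without reaching an accepting state), and aaa is the lexicographically least accepting string of length 3.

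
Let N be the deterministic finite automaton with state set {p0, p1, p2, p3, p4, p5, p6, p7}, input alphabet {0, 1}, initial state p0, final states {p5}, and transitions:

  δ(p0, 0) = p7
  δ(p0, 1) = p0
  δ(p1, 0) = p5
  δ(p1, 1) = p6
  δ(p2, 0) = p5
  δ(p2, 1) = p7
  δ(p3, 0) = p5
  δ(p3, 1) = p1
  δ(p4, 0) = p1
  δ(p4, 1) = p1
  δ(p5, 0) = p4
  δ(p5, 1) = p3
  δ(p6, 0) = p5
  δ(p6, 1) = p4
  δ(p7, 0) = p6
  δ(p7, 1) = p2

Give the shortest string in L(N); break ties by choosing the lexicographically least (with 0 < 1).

A breadth-first search from p0 reaches an accepting state first via the path p0 → p7 → p6 → p5 on input 000.
No string of length < 3 is accepted (BFS exhausts all shorter strings without reaching an accepting state), and 000 is the lexicographically least accepting string of length 3.

000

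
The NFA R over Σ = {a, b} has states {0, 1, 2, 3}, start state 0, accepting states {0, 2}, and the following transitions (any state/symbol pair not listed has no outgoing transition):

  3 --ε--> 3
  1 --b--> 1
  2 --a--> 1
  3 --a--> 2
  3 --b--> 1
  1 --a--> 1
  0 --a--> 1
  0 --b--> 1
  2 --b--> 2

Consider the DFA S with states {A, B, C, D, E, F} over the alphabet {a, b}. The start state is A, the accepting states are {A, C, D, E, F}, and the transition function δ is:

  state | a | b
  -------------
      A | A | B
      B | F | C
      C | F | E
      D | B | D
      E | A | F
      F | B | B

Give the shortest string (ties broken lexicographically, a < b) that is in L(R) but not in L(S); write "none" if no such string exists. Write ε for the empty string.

Exploring the product automaton R × S from the start pair (0, A), following both machines on each input symbol, reaches 6 state pairs: (0, A), (1, A), (1, B), (1, F), (1, C), (1, E).
R accepts in {0, 2} and S accepts in {A, C, D, E, F}. The reachable pairs whose R-component is accepting are (0, A); in each of them the S-component is accepting too, so the product for L(R) \ L(S) (R-component accepting, S-component rejecting) has no reachable accepting pair and the difference is empty.
So every string accepted by R is also accepted by S: L(R) \ L(S) = ∅ and there is no such string.

none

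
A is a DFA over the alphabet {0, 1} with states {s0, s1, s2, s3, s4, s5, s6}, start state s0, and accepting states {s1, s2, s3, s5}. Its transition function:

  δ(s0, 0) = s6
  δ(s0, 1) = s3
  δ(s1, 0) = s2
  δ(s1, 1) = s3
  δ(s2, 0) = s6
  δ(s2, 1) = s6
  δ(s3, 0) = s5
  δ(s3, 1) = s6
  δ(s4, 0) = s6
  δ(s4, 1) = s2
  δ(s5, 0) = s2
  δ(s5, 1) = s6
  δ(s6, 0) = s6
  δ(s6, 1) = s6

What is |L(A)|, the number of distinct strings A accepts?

The useful subgraph on states {s0, s2, s3, s5} is acyclic, so L(A) is finite; the longest accepting path visits 4 useful states, giving maximum string length 3.
Counting accepting paths from s0 by length: 1 of length 1, 1 of length 2, 1 of length 3. Total 3.

3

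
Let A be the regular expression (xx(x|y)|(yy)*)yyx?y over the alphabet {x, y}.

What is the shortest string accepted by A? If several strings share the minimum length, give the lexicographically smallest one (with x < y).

yyy

By inspection of the expression, no string of length less than 3 matches, and yyy is the lexicographically first match of length 3.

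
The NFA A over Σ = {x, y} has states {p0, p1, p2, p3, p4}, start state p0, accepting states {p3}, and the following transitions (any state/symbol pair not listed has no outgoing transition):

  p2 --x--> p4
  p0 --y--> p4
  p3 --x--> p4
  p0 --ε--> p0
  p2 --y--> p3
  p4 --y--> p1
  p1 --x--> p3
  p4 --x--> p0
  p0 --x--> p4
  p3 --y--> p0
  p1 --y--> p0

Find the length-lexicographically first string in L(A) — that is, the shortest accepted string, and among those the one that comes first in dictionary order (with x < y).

A breadth-first search from p0 reaches an accepting state first via the path p0 → p4 → p1 → p3 on input xyx.
No string of length < 3 is accepted (BFS exhausts all shorter strings without reaching an accepting state), and xyx is the lexicographically least accepting string of length 3.

xyx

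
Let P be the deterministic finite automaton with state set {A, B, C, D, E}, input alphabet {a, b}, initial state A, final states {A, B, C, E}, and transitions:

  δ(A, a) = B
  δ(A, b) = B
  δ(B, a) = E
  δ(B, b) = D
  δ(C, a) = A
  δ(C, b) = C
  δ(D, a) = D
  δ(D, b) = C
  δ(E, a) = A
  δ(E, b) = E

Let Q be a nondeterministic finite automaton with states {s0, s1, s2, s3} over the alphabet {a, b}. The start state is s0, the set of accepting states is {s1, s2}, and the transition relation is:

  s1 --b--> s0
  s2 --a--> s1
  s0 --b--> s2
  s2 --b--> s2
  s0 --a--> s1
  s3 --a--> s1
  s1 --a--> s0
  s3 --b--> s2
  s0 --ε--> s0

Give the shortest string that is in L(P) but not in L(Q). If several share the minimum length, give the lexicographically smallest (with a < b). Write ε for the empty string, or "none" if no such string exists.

ε

The empty string ε is accepted by P but not by Q.
Since ε is the unique shortest string, it is the required witness.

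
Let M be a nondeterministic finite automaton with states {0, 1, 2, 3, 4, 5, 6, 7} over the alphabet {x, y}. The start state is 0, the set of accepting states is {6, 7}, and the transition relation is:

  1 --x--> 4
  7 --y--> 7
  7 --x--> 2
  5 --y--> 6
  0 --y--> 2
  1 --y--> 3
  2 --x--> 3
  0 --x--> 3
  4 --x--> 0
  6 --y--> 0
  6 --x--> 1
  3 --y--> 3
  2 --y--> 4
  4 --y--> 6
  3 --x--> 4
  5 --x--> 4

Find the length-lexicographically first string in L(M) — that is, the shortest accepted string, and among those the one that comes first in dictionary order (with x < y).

xxy

A breadth-first search from 0 reaches an accepting state first via the path 0 → 3 → 4 → 6 on input xxy.
No string of length < 3 is accepted (BFS exhausts all shorter strings without reaching an accepting state), and xxy is the lexicographically least accepting string of length 3.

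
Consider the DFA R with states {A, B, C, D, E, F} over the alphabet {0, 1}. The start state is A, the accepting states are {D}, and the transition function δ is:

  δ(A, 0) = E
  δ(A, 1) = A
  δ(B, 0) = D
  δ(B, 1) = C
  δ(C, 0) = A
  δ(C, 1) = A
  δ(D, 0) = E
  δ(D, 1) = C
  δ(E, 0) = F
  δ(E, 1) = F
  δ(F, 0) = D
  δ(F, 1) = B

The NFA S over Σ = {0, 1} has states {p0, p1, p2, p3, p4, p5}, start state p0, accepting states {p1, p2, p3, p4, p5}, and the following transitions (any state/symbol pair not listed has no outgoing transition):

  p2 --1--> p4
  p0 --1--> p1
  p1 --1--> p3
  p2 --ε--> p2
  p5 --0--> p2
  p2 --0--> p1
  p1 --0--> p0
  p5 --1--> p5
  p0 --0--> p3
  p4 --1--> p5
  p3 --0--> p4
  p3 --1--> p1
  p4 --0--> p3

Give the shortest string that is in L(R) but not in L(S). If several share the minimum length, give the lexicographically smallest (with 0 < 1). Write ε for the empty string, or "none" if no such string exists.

The string 010 is accepted by R but not by S.
No shorter string lies in the difference, and 010 is the lexicographically first length-3 string in L(R) \ L(S).

010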